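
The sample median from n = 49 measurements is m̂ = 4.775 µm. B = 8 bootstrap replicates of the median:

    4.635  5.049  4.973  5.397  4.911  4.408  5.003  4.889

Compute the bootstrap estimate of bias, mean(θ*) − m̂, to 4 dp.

bias = +0.1331

mean(θ*) = (4.635 + 5.049 + 4.973 + 5.397 + 4.911 + 4.408 + 5.003 + 4.889) / 8 = 4.90813
bias = 4.90813 − 4.775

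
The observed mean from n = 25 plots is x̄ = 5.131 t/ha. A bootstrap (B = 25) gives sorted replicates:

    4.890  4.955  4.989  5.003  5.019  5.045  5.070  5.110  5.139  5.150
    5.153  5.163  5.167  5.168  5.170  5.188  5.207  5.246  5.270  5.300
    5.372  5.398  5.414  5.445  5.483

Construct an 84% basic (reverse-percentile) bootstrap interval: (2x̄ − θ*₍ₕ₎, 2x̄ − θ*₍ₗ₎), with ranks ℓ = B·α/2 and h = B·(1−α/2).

Percentile endpoints at ranks 2 and 23: θ*₍2₎ = 4.955, θ*₍23₎ = 5.414.
Basic interval reflects these around x̄:
  lower = 2 × 5.131 − 5.414 = 4.848
  upper = 2 × 5.131 − 4.955 = 5.307

(4.848, 5.307)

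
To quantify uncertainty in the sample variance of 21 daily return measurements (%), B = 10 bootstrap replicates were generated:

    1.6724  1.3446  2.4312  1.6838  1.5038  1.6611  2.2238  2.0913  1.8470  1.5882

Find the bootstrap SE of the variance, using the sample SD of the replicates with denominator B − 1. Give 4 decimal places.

Bootstrap SE is the standard deviation of the 10 replicate variances.
Mean of replicates: (1.6724 + 1.3446 + 2.4312 + 1.6838 + 1.5038 + 1.6611 + 2.2238 + 2.0913 + 1.8470 + 1.5882) / 10 = 18.04720 / 10 = 1.80472
Sum of squared deviations: (−0.13232)² + (−0.46012)² + (+0.62648)² + (−0.12092)² + (−0.30092)² + (−0.14362)² + (+0.41908)² + (+0.28658)² + (+0.04228)² + (−0.21652)² = 1.05392
Variance = 1.05392 / 9 = 0.11710
SE* = √0.11710

SE* = 0.3422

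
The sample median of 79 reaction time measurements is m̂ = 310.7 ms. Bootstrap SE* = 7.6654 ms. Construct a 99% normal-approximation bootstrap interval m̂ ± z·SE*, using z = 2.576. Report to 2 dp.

(290.95, 330.45)

Margin = 2.576 × 7.6654 = 19.746
Interval: 310.7 ± 19.746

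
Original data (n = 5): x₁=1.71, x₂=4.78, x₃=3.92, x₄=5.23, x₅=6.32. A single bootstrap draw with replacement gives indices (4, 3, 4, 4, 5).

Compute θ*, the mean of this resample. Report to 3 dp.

θ* = 5.186

Resample values: 5.23, 3.92, 5.23, 5.23, 6.32.
Mean = (5.23 + 3.92 + 5.23 + 5.23 + 6.32) / 5 = 25.930 / 5 = 5.186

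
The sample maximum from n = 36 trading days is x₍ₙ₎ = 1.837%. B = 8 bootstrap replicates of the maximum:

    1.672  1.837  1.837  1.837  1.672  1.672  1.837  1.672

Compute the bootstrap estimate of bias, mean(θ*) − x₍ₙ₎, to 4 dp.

mean(θ*) = (1.672 + 1.837 + 1.837 + 1.837 + 1.672 + 1.672 + 1.837 + 1.672) / 8 = 1.75450
bias = 1.75450 − 1.837

bias = −0.0825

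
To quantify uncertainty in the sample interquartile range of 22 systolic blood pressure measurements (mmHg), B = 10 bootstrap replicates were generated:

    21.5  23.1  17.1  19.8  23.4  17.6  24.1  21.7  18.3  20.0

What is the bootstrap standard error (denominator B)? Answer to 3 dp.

SE* = 2.364

Bootstrap SE is the standard deviation of the 10 replicate interquartile ranges.
Mean of replicates: (21.5 + 23.1 + 17.1 + 19.8 + 23.4 + 17.6 + 24.1 + 21.7 + 18.3 + 20.0) / 10 = 206.6000 / 10 = 20.6600
Sum of squared deviations: (+0.8400)² + (+2.4400)² + (−3.5600)² + (−0.8600)² + (+2.7400)² + (−3.0600)² + (+3.4400)² + (+1.0400)² + (−2.3600)² + (−0.6600)² = 55.8640
Variance = 55.8640 / 10 = 5.5864
SE* = √5.5864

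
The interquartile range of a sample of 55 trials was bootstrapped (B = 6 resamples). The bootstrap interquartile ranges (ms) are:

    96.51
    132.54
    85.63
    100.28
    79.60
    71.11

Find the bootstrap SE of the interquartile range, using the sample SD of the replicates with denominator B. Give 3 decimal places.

Bootstrap SE is the standard deviation of the 6 replicate interquartile ranges.
Mean of replicates: (96.51 + 132.54 + 85.63 + 100.28 + 79.60 + 71.11) / 6 = 565.6700 / 6 = 94.2783
Sum of squared deviations: (+2.2317)² + (+38.2617)² + (−8.6483)² + (+6.0017)² + (−14.6783)² + (−23.1683)² = 2331.9743
Variance = 2331.9743 / 6 = 388.6624
SE* = √388.6624

SE* = 19.715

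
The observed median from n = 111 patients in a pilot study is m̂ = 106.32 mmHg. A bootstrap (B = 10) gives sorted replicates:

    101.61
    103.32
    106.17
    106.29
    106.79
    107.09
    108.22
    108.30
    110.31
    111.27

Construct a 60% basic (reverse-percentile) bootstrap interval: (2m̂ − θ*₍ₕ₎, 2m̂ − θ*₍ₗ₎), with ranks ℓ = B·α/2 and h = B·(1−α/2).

(104.34, 109.32)

Percentile endpoints at ranks 2 and 8: θ*₍2₎ = 103.32, θ*₍8₎ = 108.30.
Basic interval reflects these around m̂:
  lower = 2 × 106.32 − 108.30 = 104.34
  upper = 2 × 106.32 − 103.32 = 109.32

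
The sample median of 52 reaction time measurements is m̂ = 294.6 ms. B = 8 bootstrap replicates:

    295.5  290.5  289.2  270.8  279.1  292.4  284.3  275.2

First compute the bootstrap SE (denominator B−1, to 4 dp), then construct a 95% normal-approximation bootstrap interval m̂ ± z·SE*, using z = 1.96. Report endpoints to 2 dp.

Mean of replicates = 284.6250; sum of squared deviations = 544.7550; SE* = √(544.7550/7) = 8.8217
Margin = 1.96 × 8.8217 = 17.291
Interval: 294.6 ± 17.291

(277.31, 311.89)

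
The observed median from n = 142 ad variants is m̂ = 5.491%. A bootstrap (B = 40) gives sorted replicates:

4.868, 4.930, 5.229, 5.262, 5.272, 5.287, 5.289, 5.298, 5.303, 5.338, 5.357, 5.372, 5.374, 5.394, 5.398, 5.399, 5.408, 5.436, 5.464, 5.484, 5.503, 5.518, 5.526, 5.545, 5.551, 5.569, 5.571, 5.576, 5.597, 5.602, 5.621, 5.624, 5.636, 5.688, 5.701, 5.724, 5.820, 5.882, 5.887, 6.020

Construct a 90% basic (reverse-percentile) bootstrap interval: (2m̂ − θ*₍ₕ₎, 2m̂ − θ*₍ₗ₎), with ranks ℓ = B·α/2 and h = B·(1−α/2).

(5.100, 6.052)

Percentile endpoints at ranks 2 and 38: θ*₍2₎ = 4.930, θ*₍38₎ = 5.882.
Basic interval reflects these around m̂:
  lower = 2 × 5.491 − 5.882 = 5.100
  upper = 2 × 5.491 − 4.930 = 6.052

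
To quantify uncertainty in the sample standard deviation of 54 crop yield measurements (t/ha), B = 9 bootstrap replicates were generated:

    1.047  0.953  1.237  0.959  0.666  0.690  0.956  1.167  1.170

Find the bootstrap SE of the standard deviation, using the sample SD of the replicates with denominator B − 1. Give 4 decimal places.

Bootstrap SE is the standard deviation of the 9 replicate standard deviations.
Mean of replicates: (1.047 + 0.953 + 1.237 + 0.959 + 0.666 + 0.690 + 0.956 + 1.167 + 1.170) / 9 = 8.84500 / 9 = 0.98278
Sum of squared deviations: (+0.06422)² + (−0.02978)² + (+0.25422)² + (−0.02378)² + (−0.31678)² + (−0.29278)² + (−0.02678)² + (+0.18422)² + (+0.18722)² = 0.32598
Variance = 0.32598 / 8 = 0.04075
SE* = √0.04075

SE* = 0.2019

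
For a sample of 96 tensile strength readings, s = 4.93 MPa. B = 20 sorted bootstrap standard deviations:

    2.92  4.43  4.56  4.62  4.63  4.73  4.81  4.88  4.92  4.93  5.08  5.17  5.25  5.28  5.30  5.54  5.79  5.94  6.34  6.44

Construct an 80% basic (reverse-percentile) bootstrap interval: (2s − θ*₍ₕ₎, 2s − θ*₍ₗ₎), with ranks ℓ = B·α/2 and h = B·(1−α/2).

(3.92, 5.43)

Percentile endpoints at ranks 2 and 18: θ*₍2₎ = 4.43, θ*₍18₎ = 5.94.
Basic interval reflects these around s:
  lower = 2 × 4.93 − 5.94 = 3.92
  upper = 2 × 4.93 − 4.43 = 5.43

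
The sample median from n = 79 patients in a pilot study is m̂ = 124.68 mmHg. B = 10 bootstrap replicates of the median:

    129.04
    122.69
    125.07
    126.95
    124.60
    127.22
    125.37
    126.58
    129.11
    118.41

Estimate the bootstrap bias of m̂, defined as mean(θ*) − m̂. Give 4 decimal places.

bias = +0.8240

mean(θ*) = (129.04 + 122.69 + 125.07 + 126.95 + 124.60 + 127.22 + 125.37 + 126.58 + 129.11 + 118.41) / 10 = 125.50400
bias = 125.50400 − 124.68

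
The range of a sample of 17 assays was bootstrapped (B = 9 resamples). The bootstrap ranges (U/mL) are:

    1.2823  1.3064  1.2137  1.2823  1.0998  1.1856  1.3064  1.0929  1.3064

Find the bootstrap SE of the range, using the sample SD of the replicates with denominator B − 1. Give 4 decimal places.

SE* = 0.0873

Bootstrap SE is the standard deviation of the 9 replicate ranges.
Mean of replicates: (1.2823 + 1.3064 + 1.2137 + 1.2823 + 1.0998 + 1.1856 + 1.3064 + 1.0929 + 1.3064) / 9 = 11.07580 / 9 = 1.23064
Sum of squared deviations: (+0.05166)² + (+0.07576)² + (−0.01694)² + (+0.05166)² + (−0.13084)² + (−0.04504)² + (+0.07576)² + (−0.13774)² + (+0.07576)² = 0.06096
Variance = 0.06096 / 8 = 0.00762
SE* = √0.00762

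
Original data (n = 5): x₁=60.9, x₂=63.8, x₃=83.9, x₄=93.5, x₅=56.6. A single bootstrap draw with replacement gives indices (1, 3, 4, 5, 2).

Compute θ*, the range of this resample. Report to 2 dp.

θ* = 36.90

Resample values: 60.9, 83.9, 93.5, 56.6, 63.8.
Range = 93.5 − 56.6 = 36.90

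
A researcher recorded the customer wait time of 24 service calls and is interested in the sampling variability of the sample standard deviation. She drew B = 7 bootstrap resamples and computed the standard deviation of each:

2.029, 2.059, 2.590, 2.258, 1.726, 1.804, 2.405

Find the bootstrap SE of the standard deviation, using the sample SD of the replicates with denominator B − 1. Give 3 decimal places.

Bootstrap SE is the standard deviation of the 7 replicate standard deviations.
Mean of replicates: (2.029 + 2.059 + 2.590 + 2.258 + 1.726 + 1.804 + 2.405) / 7 = 14.8710 / 7 = 2.1244
Sum of squared deviations: (−0.0954)² + (−0.0654)² + (+0.4656)² + (+0.1336)² + (−0.3984)² + (−0.3204)² + (+0.2806)² = 0.5881
Variance = 0.5881 / 6 = 0.0980
SE* = √0.0980

SE* = 0.313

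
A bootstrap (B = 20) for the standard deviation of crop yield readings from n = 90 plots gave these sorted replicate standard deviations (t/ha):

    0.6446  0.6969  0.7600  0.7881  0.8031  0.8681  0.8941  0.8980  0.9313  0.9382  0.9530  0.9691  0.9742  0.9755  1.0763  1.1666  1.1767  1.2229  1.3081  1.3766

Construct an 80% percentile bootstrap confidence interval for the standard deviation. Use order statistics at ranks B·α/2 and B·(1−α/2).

(0.6969, 1.2229)

α = 0.20; lower rank = 20 × 0.100 = 2; upper rank = 20 × 0.900 = 18.
The 2nd smallest replicate is 0.6969; the 18th is 1.2229.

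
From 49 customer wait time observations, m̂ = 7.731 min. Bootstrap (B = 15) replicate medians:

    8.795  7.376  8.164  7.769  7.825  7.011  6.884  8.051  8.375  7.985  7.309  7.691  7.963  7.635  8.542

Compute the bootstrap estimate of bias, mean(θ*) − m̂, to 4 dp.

mean(θ*) = (8.795 + 7.376 + 8.164 + 7.769 + 7.825 + 7.011 + 6.884 + 8.051 + 8.375 + 7.985 + 7.309 + 7.691 + 7.963 + 7.635 + 8.542) / 15 = 7.82500
bias = 7.82500 − 7.731

bias = +0.0940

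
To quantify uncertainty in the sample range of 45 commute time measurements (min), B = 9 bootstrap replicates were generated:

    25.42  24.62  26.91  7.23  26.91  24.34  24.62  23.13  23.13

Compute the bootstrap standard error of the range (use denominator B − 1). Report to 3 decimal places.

SE* = 6.043

Bootstrap SE is the standard deviation of the 9 replicate ranges.
Mean of replicates: (25.42 + 24.62 + 26.91 + 7.23 + 26.91 + 24.34 + 24.62 + 23.13 + 23.13) / 9 = 206.3100 / 9 = 22.9233
Sum of squared deviations: (+2.4967)² + (+1.6967)² + (+3.9867)² + (−15.6933)² + (+3.9867)² + (+1.4167)² + (+1.6967)² + (+0.2067)² + (+0.2067)² = 292.1508
Variance = 292.1508 / 8 = 36.5189
SE* = √36.5189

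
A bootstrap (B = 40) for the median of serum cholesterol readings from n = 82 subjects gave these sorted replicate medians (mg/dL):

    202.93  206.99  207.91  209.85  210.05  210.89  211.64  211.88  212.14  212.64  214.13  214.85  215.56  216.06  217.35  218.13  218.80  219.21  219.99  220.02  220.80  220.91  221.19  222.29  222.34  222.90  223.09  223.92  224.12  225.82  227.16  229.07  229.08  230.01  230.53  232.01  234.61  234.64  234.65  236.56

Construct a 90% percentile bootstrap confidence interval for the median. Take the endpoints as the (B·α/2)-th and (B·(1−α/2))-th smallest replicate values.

(206.99, 234.64)

α = 0.10; lower rank = 40 × 0.050 = 2; upper rank = 40 × 0.950 = 38.
The 2nd smallest replicate is 206.99; the 38th is 234.64.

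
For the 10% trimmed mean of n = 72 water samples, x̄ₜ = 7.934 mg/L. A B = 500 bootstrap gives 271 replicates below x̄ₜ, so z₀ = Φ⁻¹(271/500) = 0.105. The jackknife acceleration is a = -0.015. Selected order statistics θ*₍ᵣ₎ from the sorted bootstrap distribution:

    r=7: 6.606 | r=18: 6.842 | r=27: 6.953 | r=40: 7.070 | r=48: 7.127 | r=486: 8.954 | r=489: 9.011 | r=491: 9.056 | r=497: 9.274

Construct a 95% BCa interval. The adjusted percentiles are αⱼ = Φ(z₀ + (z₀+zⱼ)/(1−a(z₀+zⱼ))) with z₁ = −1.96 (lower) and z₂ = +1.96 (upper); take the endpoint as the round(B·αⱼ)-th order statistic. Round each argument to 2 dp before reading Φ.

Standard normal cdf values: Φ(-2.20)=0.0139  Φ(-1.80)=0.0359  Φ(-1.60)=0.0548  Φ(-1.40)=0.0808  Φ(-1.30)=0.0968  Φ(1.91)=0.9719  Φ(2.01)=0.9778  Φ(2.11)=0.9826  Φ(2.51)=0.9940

(6.842, 9.056)

Lower: z₀ + z₁ = 0.105 + (-1.960) = -1.855; 1 − a(z₀+z₁) = 1 − (-0.015)(-1.855) = 0.9722; argument = 0.105 + (-1.855)/0.9722 = -1.8031 → -1.80.
α₁ = Φ(-1.80) = 0.0359; rank = round(500 × 0.0359) = 18; θ*₍18₎ = 6.842.
Upper: z₀ + z₂ = 2.065; 1 − a(z₀+z₂) = 1.0310; argument = 2.1080 → 2.11; α₂ = 0.9826; rank = 491; θ*₍491₎ = 9.056.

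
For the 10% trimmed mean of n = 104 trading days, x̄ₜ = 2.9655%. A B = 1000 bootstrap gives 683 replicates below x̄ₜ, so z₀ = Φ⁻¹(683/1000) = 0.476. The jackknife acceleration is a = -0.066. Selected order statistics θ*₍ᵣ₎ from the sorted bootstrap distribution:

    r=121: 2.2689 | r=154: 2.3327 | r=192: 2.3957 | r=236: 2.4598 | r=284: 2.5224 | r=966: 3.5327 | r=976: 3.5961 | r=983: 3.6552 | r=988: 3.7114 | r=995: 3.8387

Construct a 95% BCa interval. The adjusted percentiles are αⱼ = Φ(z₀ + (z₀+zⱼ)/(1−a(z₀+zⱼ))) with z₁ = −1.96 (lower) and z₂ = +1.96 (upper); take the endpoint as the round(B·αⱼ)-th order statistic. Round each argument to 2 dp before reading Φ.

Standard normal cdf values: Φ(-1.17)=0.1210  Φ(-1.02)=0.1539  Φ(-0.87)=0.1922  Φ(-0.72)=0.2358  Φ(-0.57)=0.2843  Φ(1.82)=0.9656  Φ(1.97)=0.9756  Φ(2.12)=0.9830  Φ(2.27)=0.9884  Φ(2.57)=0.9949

Lower: z₀ + z₁ = 0.476 + (-1.960) = -1.484; 1 − a(z₀+z₁) = 1 − (-0.066)(-1.484) = 0.9021; argument = 0.476 + (-1.484)/0.9021 = -1.1691 → -1.17.
α₁ = Φ(-1.17) = 0.1210; rank = round(1000 × 0.1210) = 121; θ*₍121₎ = 2.2689.
Upper: z₀ + z₂ = 2.436; 1 − a(z₀+z₂) = 1.1608; argument = 2.5746 → 2.57; α₂ = 0.9949; rank = 995; θ*₍995₎ = 3.8387.

(2.2689, 3.8387)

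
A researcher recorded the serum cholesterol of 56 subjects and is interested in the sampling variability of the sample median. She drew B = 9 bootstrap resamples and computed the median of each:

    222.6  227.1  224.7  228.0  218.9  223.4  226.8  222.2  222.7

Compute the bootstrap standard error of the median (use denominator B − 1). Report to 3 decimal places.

Bootstrap SE is the standard deviation of the 9 replicate medians.
Mean of replicates: (222.6 + 227.1 + 224.7 + 228.0 + 218.9 + 223.4 + 226.8 + 222.2 + 222.7) / 9 = 2016.4000 / 9 = 224.0444
Sum of squared deviations: (−1.4444)² + (+3.0556)² + (+0.6556)² + (+3.9556)² + (−5.1444)² + (−0.6444)² + (+2.7556)² + (−1.8444)² + (−1.3444)² = 67.1822
Variance = 67.1822 / 8 = 8.3978
SE* = √8.3978

SE* = 2.898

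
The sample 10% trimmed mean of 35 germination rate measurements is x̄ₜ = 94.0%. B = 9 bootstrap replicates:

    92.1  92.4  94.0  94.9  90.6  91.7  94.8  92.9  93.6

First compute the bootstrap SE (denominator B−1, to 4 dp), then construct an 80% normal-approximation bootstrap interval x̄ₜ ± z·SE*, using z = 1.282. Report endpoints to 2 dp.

Mean of replicates = 93.0000; sum of squared deviations = 16.8400; SE* = √(16.8400/8) = 1.4509
Margin = 1.282 × 1.4509 = 1.860
Interval: 94.0 ± 1.860

(92.14, 95.86)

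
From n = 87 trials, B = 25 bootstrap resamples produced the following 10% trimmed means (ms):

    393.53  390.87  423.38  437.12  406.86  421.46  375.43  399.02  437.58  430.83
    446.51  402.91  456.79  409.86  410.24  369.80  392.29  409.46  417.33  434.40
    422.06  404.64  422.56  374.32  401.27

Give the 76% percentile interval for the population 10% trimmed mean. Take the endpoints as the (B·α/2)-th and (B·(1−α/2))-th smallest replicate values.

(375.43, 437.12)

Sorted replicates: 369.80, 374.32, 375.43, 390.87, 392.29, 393.53, 399.02, 401.27, 402.91, 404.64, 406.86, 409.46, 409.86, 410.24, 417.33, 421.46, 422.06, 422.56, 423.38, 430.83, 434.40, 437.12, 437.58, 446.51, 456.79
α = 0.24; lower rank = 25 × 0.120 = 3; upper rank = 25 × 0.880 = 22.
The 3rd smallest replicate is 375.43; the 22nd is 437.12.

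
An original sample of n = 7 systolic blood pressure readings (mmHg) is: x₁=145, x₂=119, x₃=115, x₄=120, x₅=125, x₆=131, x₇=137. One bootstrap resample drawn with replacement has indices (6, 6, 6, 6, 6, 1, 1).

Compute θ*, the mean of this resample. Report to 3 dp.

Resample values: 131, 131, 131, 131, 131, 145, 145.
Mean = (131 + 131 + 131 + 131 + 131 + 145 + 145) / 7 = 945.0 / 7 = 135.000

θ* = 135.000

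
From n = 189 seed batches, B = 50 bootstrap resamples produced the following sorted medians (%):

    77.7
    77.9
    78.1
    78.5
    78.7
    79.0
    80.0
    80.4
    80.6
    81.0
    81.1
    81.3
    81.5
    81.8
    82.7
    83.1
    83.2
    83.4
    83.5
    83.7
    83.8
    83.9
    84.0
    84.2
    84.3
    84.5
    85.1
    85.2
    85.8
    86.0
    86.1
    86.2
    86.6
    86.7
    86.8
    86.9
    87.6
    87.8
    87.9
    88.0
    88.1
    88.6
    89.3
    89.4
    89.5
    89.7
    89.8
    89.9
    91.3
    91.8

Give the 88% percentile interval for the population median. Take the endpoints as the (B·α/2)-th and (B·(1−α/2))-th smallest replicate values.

(78.1, 89.8)

α = 0.12; lower rank = 50 × 0.060 = 3; upper rank = 50 × 0.940 = 47.
The 3rd smallest replicate is 78.1; the 47th is 89.8.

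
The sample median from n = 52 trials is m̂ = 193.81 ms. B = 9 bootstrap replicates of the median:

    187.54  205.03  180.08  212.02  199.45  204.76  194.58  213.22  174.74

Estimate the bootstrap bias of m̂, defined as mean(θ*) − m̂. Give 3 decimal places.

mean(θ*) = (187.54 + 205.03 + 180.08 + 212.02 + 199.45 + 204.76 + 194.58 + 213.22 + 174.74) / 9 = 196.8244
bias = 196.8244 − 193.81

bias = +3.014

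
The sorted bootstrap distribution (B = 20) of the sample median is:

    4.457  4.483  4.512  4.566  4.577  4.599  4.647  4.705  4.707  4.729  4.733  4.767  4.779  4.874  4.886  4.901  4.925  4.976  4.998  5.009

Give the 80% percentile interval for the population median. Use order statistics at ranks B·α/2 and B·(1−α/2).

α = 0.20; lower rank = 20 × 0.100 = 2; upper rank = 20 × 0.900 = 18.
The 2nd smallest replicate is 4.483; the 18th is 4.976.

(4.483, 4.976)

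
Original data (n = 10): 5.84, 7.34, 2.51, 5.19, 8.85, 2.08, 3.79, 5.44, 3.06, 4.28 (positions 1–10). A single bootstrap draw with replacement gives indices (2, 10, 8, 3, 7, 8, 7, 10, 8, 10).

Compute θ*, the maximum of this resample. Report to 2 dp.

Resample values: 7.34, 4.28, 5.44, 2.51, 3.79, 5.44, 3.79, 4.28, 5.44, 4.28.
Maximum = 7.34

θ* = 7.34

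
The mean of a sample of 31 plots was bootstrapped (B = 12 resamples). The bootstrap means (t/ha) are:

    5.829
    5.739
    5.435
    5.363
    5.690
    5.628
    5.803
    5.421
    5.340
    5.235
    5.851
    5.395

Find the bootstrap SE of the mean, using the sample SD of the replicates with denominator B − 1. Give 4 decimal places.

SE* = 0.2184

Bootstrap SE is the standard deviation of the 12 replicate means.
Mean of replicates: (5.829 + 5.739 + 5.435 + 5.363 + 5.690 + 5.628 + 5.803 + 5.421 + 5.340 + 5.235 + 5.851 + 5.395) / 12 = 66.72900 / 12 = 5.56075
Sum of squared deviations: (+0.26825)² + (+0.17825)² + (−0.12575)² + (−0.19775)² + (+0.12925)² + (+0.06725)² + (+0.24225)² + (−0.13975)² + (−0.22075)² + (−0.32575)² + (+0.29025)² + (−0.16575)² = 0.52465
Variance = 0.52465 / 11 = 0.04770
SE* = √0.04770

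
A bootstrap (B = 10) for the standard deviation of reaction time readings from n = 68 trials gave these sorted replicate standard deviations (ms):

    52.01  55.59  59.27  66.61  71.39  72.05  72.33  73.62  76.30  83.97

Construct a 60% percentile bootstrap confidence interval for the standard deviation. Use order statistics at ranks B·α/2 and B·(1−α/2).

(55.59, 73.62)

α = 0.40; lower rank = 10 × 0.200 = 2; upper rank = 10 × 0.800 = 8.
The 2nd smallest replicate is 55.59; the 8th is 73.62.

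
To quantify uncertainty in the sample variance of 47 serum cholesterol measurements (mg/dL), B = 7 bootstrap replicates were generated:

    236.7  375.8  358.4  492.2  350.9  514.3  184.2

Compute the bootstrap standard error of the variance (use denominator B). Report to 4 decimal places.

Bootstrap SE is the standard deviation of the 7 replicate variances.
Mean of replicates: (236.7 + 375.8 + 358.4 + 492.2 + 350.9 + 514.3 + 184.2) / 7 = 2512.50000 / 7 = 358.92857
Sum of squared deviations: (−122.22857)² + (+16.87143)² + (−0.52857)² + (+133.27143)² + (−8.02857)² + (+155.37143)² + (−174.72857)² = 87720.83429
Variance = 87720.83429 / 7 = 12531.54776
SE* = √12531.54776

SE* = 111.9444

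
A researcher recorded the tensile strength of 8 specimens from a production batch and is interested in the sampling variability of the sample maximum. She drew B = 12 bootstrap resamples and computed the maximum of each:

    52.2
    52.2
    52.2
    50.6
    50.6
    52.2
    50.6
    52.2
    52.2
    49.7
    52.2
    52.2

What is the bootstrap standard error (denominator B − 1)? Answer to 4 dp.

SE* = 0.9288

Bootstrap SE is the standard deviation of the 12 replicate maximums.
Mean of replicates: (52.2 + 52.2 + 52.2 + 50.6 + 50.6 + 52.2 + 50.6 + 52.2 + 52.2 + 49.7 + 52.2 + 52.2) / 12 = 619.10000 / 12 = 51.59167
Sum of squared deviations: (+0.60833)² + (+0.60833)² + (+0.60833)² + (−0.99167)² + (−0.99167)² + (+0.60833)² + (−0.99167)² + (+0.60833)² + (+0.60833)² + (−1.89167)² + (+0.60833)² + (+0.60833)² = 9.48917
Variance = 9.48917 / 11 = 0.86265
SE* = √0.86265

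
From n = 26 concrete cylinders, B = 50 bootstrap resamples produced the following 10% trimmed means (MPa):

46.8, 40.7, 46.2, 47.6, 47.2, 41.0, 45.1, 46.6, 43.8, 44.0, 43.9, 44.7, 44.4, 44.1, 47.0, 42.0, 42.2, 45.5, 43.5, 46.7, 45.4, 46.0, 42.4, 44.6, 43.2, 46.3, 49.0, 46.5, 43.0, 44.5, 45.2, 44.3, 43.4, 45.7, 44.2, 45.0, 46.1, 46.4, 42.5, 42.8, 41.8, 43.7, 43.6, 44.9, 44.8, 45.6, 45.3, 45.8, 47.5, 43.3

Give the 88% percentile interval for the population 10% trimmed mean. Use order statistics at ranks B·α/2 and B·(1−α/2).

Sorted replicates: 40.7, 41.0, 41.8, 42.0, 42.2, 42.4, 42.5, 42.8, 43.0, 43.2, 43.3, 43.4, 43.5, 43.6, 43.7, 43.8, 43.9, 44.0, 44.1, 44.2, 44.3, 44.4, 44.5, 44.6, 44.7, 44.8, 44.9, 45.0, 45.1, 45.2, 45.3, 45.4, 45.5, 45.6, 45.7, 45.8, 46.0, 46.1, 46.2, 46.3, 46.4, 46.5, 46.6, 46.7, 46.8, 47.0, 47.2, 47.5, 47.6, 49.0
α = 0.12; lower rank = 50 × 0.060 = 3; upper rank = 50 × 0.940 = 47.
The 3rd smallest replicate is 41.8; the 47th is 47.2.

(41.8, 47.2)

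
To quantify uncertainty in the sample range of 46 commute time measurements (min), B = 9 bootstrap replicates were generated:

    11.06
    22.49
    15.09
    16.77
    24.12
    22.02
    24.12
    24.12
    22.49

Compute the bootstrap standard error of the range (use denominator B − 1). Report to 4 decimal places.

SE* = 4.7604

Bootstrap SE is the standard deviation of the 9 replicate ranges.
Mean of replicates: (11.06 + 22.49 + 15.09 + 16.77 + 24.12 + 22.02 + 24.12 + 24.12 + 22.49) / 9 = 182.28000 / 9 = 20.25333
Sum of squared deviations: (−9.19333)² + (+2.23667)² + (−5.16333)² + (−3.48333)² + (+3.86667)² + (+1.76667)² + (+3.86667)² + (+3.86667)² + (+2.23667)² = 181.29080
Variance = 181.29080 / 8 = 22.66135
SE* = √22.66135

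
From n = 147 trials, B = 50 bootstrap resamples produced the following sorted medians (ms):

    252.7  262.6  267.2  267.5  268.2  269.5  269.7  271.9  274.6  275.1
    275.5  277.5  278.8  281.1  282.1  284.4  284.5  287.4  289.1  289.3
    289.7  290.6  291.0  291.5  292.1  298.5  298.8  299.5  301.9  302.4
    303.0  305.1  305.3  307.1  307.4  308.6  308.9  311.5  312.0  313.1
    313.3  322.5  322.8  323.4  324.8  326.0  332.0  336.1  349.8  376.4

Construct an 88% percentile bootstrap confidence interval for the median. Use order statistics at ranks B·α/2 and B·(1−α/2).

α = 0.12; lower rank = 50 × 0.060 = 3; upper rank = 50 × 0.940 = 47.
The 3rd smallest replicate is 267.2; the 47th is 332.0.

(267.2, 332.0)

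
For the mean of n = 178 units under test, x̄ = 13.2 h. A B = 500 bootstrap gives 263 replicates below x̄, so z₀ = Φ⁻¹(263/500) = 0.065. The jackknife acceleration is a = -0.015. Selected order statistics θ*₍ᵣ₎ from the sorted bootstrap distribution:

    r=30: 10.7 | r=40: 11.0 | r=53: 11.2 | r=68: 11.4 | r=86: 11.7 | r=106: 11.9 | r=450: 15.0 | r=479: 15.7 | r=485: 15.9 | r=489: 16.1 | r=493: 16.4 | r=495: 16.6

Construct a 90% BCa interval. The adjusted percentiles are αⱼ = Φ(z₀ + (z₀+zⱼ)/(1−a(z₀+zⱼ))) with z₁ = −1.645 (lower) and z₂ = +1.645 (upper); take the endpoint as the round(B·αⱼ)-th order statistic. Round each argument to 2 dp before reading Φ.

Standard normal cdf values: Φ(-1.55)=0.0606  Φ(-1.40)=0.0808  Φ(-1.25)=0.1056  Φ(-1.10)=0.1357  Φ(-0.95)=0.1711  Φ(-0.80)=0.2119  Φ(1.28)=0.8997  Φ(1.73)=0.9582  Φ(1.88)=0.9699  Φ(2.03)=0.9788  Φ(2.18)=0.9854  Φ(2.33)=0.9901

Lower: z₀ + z₁ = 0.065 + (-1.645) = -1.580; 1 − a(z₀+z₁) = 1 − (-0.015)(-1.580) = 0.9763; argument = 0.065 + (-1.580)/0.9763 = -1.5534 → -1.55.
α₁ = Φ(-1.55) = 0.0606; rank = round(500 × 0.0606) = 30; θ*₍30₎ = 10.7.
Upper: z₀ + z₂ = 1.710; 1 − a(z₀+z₂) = 1.0256; argument = 1.7322 → 1.73; α₂ = 0.9582; rank = 479; θ*₍479₎ = 15.7.

(10.7, 15.7)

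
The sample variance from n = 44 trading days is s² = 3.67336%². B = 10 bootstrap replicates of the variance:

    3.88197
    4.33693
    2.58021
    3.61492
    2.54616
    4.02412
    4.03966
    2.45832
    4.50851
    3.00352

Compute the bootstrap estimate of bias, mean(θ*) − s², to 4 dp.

bias = −0.1739

mean(θ*) = (3.88197 + 4.33693 + 2.58021 + 3.61492 + 2.54616 + 4.02412 + 4.03966 + 2.45832 + 4.50851 + 3.00352) / 10 = 3.49943
bias = 3.49943 − 3.67336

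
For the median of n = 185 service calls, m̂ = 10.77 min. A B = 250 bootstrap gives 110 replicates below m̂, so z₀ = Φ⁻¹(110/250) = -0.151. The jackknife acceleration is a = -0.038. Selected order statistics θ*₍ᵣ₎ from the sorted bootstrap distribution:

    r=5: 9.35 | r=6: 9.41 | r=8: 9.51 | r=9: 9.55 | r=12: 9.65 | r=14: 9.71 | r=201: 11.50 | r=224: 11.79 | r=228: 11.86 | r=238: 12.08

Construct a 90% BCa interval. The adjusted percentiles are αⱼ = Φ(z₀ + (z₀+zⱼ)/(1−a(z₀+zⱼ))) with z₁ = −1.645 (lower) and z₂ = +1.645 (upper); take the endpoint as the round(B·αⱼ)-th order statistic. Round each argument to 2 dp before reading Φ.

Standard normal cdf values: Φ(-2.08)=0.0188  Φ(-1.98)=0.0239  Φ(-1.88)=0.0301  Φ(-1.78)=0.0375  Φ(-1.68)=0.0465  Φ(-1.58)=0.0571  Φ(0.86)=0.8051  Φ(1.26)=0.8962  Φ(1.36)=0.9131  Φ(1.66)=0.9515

Lower: z₀ + z₁ = -0.151 + (-1.645) = -1.796; 1 − a(z₀+z₁) = 1 − (-0.038)(-1.796) = 0.9318; argument = -0.151 + (-1.796)/0.9318 = -2.0786 → -2.08.
α₁ = Φ(-2.08) = 0.0188; rank = round(250 × 0.0188) = 5; θ*₍5₎ = 9.35.
Upper: z₀ + z₂ = 1.494; 1 − a(z₀+z₂) = 1.0568; argument = 1.2627 → 1.26; α₂ = 0.8962; rank = 224; θ*₍224₎ = 11.79.

(9.35, 11.79)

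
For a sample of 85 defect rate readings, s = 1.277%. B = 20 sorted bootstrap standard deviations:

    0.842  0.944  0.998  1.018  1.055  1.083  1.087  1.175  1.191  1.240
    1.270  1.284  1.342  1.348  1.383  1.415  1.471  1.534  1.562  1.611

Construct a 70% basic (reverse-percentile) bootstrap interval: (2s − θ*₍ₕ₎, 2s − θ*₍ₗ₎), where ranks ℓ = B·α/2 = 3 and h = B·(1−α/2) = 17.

(1.083, 1.556)

Percentile endpoints at ranks 3 and 17: θ*₍3₎ = 0.998, θ*₍17₎ = 1.471.
Basic interval reflects these around s:
  lower = 2 × 1.277 − 1.471 = 1.083
  upper = 2 × 1.277 − 0.998 = 1.556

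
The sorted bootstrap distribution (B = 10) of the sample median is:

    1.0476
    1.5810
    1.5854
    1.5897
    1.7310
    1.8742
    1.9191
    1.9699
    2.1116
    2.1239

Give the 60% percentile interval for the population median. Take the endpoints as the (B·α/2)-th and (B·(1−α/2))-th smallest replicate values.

(1.5810, 1.9699)

α = 0.40; lower rank = 10 × 0.200 = 2; upper rank = 10 × 0.800 = 8.
The 2nd smallest replicate is 1.5810; the 8th is 1.9699.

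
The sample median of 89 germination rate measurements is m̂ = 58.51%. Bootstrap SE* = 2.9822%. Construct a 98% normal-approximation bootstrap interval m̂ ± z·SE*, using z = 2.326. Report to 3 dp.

(51.573, 65.447)

Margin = 2.326 × 2.9822 = 6.9366
Interval: 58.51 ± 6.9366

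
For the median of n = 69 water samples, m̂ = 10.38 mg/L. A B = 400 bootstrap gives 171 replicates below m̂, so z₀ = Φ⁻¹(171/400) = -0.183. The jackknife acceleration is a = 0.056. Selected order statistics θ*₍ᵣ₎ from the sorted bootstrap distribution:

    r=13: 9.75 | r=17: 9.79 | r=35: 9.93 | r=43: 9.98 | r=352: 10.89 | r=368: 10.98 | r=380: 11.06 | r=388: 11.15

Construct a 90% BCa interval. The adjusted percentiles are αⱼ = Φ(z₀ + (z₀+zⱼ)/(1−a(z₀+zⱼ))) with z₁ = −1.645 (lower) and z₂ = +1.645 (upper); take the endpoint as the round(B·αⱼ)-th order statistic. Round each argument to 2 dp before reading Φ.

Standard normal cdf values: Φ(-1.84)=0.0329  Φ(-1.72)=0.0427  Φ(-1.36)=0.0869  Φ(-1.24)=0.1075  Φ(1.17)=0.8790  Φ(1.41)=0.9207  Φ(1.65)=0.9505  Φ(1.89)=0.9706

Lower: z₀ + z₁ = -0.183 + (-1.645) = -1.828; 1 − a(z₀+z₁) = 1 − (0.056)(-1.828) = 1.1024; argument = -0.183 + (-1.828)/1.1024 = -1.8412 → -1.84.
α₁ = Φ(-1.84) = 0.0329; rank = round(400 × 0.0329) = 13; θ*₍13₎ = 9.75.
Upper: z₀ + z₂ = 1.462; 1 − a(z₀+z₂) = 0.9181; argument = 1.4094 → 1.41; α₂ = 0.9207; rank = 368; θ*₍368₎ = 10.98.

(9.75, 10.98)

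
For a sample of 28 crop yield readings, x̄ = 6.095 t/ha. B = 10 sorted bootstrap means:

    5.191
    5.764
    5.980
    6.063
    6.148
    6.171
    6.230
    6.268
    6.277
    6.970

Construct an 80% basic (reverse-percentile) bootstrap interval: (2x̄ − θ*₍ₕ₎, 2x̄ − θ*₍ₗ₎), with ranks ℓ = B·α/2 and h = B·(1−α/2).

Percentile endpoints at ranks 1 and 9: θ*₍1₎ = 5.191, θ*₍9₎ = 6.277.
Basic interval reflects these around x̄:
  lower = 2 × 6.095 − 6.277 = 5.913
  upper = 2 × 6.095 − 5.191 = 6.999

(5.913, 6.999)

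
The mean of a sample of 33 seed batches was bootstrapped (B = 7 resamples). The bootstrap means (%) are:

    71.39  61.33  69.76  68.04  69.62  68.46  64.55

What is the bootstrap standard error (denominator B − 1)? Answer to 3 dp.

SE* = 3.480

Bootstrap SE is the standard deviation of the 7 replicate means.
Mean of replicates: (71.39 + 61.33 + 69.76 + 68.04 + 69.62 + 68.46 + 64.55) / 7 = 473.1500 / 7 = 67.5929
Sum of squared deviations: (+3.7971)² + (−6.2629)² + (+2.1671)² + (+0.4471)² + (+2.0271)² + (+0.8671)² + (−3.0429)² = 72.6583
Variance = 72.6583 / 6 = 12.1097
SE* = √12.1097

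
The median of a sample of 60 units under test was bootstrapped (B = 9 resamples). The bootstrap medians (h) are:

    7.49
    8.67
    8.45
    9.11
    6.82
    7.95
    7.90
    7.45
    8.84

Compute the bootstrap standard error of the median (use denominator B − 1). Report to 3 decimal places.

SE* = 0.750

Bootstrap SE is the standard deviation of the 9 replicate medians.
Mean of replicates: (7.49 + 8.67 + 8.45 + 9.11 + 6.82 + 7.95 + 7.90 + 7.45 + 8.84) / 9 = 72.6800 / 9 = 8.0756
Sum of squared deviations: (−0.5856)² + (+0.5944)² + (+0.3744)² + (+1.0344)² + (−1.2556)² + (−0.1256)² + (−0.1756)² + (−0.6256)² + (+0.7644)² = 4.5052
Variance = 4.5052 / 8 = 0.5632
SE* = √0.5632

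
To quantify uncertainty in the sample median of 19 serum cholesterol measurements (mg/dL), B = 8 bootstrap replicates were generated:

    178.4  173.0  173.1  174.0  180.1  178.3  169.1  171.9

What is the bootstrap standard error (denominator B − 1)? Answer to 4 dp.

SE* = 3.7973

Bootstrap SE is the standard deviation of the 8 replicate medians.
Mean of replicates: (178.4 + 173.0 + 173.1 + 174.0 + 180.1 + 178.3 + 169.1 + 171.9) / 8 = 1397.90000 / 8 = 174.73750
Sum of squared deviations: (+3.66250)² + (−1.73750)² + (−1.63750)² + (−0.73750)² + (+5.36250)² + (+3.56250)² + (−5.63750)² + (−2.83750)² = 100.93875
Variance = 100.93875 / 7 = 14.41982
SE* = √14.41982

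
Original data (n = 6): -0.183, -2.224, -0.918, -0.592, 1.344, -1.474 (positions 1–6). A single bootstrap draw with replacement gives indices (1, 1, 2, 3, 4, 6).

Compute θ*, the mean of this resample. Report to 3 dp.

θ* = -0.929

Resample values: -0.183, -0.183, -2.224, -0.918, -0.592, -1.474.
Mean = ((-0.183) + (-0.183) + (-2.224) + (-0.918) + (-0.592) + (-1.474)) / 6 = -5.5740 / 6 = -0.929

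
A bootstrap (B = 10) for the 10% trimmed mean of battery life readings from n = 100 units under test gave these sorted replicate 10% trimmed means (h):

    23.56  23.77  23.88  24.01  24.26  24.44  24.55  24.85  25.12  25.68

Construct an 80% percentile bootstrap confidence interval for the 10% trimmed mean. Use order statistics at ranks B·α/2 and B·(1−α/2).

α = 0.20; lower rank = 10 × 0.100 = 1; upper rank = 10 × 0.900 = 9.
The 1st smallest replicate is 23.56; the 9th is 25.12.

(23.56, 25.12)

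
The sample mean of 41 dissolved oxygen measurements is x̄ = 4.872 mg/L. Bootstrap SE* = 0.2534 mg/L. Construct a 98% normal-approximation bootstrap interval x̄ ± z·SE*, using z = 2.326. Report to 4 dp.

(4.2826, 5.4614)

Margin = 2.326 × 0.2534 = 0.58941
Interval: 4.872 ± 0.58941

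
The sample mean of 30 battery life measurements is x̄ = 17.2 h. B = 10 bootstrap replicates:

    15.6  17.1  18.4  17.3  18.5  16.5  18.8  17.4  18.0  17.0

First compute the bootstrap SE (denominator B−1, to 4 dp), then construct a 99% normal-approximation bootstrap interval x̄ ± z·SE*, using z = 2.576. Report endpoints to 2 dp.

(14.65, 19.75)

Mean of replicates = 17.4600; sum of squared deviations = 8.8040; SE* = √(8.8040/9) = 0.9891
Margin = 2.576 × 0.9891 = 2.548
Interval: 17.2 ± 2.548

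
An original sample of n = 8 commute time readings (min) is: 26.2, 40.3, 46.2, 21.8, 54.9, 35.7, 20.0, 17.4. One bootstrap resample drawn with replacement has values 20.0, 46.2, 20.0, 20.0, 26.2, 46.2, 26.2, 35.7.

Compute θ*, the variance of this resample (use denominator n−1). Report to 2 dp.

θ* = 126.60

Mean = 30.0625; sum of squared deviations = 886.2188
s² = 886.2188 / 7 = 126.6027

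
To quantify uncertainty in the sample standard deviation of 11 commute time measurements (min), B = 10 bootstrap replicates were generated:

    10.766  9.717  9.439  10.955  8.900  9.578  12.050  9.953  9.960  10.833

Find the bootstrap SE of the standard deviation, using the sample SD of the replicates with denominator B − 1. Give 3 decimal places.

SE* = 0.926

Bootstrap SE is the standard deviation of the 10 replicate standard deviations.
Mean of replicates: (10.766 + 9.717 + 9.439 + 10.955 + 8.900 + 9.578 + 12.050 + 9.953 + 9.960 + 10.833) / 10 = 102.1510 / 10 = 10.2151
Sum of squared deviations: (+0.5509)² + (−0.4981)² + (−0.7761)² + (+0.7399)² + (−1.3151)² + (−0.6371)² + (+1.8349)² + (−0.2621)² + (−0.2551)² + (+0.6179)² = 7.7192
Variance = 7.7192 / 9 = 0.8577
SE* = √0.8577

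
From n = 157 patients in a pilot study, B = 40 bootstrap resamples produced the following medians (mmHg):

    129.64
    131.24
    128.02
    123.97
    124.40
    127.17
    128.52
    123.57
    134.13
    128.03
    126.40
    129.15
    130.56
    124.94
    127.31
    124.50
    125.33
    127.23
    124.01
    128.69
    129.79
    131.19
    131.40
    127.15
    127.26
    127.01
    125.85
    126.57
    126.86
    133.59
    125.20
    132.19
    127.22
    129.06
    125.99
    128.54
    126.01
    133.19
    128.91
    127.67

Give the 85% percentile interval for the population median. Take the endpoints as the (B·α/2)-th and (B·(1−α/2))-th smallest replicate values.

Sorted replicates: 123.57, 123.97, 124.01, 124.40, 124.50, 124.94, 125.20, 125.33, 125.85, 125.99, 126.01, 126.40, 126.57, 126.86, 127.01, 127.15, 127.17, 127.22, 127.23, 127.26, 127.31, 127.67, 128.02, 128.03, 128.52, 128.54, 128.69, 128.91, 129.06, 129.15, 129.64, 129.79, 130.56, 131.19, 131.24, 131.40, 132.19, 133.19, 133.59, 134.13
α = 0.15; lower rank = 40 × 0.075 = 3; upper rank = 40 × 0.925 = 37.
The 3rd smallest replicate is 124.01; the 37th is 132.19.

(124.01, 132.19)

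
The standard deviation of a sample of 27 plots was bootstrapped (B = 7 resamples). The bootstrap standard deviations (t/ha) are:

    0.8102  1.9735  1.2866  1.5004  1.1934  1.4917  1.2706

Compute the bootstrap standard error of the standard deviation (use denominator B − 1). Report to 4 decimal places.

Bootstrap SE is the standard deviation of the 7 replicate standard deviations.
Mean of replicates: (0.8102 + 1.9735 + 1.2866 + 1.5004 + 1.1934 + 1.4917 + 1.2706) / 7 = 9.52640 / 7 = 1.36091
Sum of squared deviations: (−0.55071)² + (+0.61259)² + (−0.07431)² + (+0.13949)² + (−0.16751)² + (+0.13079)² + (−0.09031)² = 0.75685
Variance = 0.75685 / 6 = 0.12614
SE* = √0.12614

SE* = 0.3552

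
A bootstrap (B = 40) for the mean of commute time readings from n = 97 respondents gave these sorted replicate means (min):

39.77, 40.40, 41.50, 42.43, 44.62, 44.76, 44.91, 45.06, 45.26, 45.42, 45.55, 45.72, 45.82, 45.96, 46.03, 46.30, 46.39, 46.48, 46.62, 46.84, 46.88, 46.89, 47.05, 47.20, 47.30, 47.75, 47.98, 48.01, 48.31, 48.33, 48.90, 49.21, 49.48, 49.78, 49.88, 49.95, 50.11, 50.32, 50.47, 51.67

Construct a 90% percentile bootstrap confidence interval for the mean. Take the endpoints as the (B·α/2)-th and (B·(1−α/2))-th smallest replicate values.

α = 0.10; lower rank = 40 × 0.050 = 2; upper rank = 40 × 0.950 = 38.
The 2nd smallest replicate is 40.40; the 38th is 50.32.

(40.40, 50.32)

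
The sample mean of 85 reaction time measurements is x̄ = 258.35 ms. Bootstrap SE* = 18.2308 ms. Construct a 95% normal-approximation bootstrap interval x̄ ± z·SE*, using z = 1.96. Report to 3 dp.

(222.618, 294.082)

Margin = 1.96 × 18.2308 = 35.7324
Interval: 258.35 ± 35.7324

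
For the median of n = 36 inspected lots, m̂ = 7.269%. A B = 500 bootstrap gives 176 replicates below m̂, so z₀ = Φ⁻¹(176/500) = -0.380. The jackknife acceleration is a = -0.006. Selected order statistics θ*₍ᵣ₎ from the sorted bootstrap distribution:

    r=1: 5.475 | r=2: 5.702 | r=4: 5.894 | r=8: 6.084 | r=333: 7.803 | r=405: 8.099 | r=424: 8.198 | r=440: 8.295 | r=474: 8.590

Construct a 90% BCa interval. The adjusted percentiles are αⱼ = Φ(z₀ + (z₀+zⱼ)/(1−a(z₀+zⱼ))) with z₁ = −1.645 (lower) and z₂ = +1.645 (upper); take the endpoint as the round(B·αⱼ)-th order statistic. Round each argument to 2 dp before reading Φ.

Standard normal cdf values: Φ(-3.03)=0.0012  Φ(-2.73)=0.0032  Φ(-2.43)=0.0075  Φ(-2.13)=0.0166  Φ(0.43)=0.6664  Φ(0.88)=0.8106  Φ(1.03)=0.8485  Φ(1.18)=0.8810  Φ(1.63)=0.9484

(5.894, 8.099)

Lower: z₀ + z₁ = -0.380 + (-1.645) = -2.025; 1 − a(z₀+z₁) = 1 − (-0.006)(-2.025) = 0.9879; argument = -0.380 + (-2.025)/0.9879 = -2.4299 → -2.43.
α₁ = Φ(-2.43) = 0.0075; rank = round(500 × 0.0075) = 4; θ*₍4₎ = 5.894.
Upper: z₀ + z₂ = 1.265; 1 − a(z₀+z₂) = 1.0076; argument = 0.8755 → 0.88; α₂ = 0.8106; rank = 405; θ*₍405₎ = 8.099.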